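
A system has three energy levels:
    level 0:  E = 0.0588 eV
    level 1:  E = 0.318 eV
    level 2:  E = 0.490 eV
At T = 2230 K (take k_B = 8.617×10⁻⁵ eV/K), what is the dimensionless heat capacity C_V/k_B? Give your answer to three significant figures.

0.551

k_BT = 8.617×10⁻⁵ × 2230 K = 0.19216 eV.
Eᵢ/kT = 0.30600, 1.6549, 2.5500.
Z = Σ e^(−Eᵢ/kT) = e^(−0.30600) + e^(−1.6549) + e^(−2.5500) = 0.73639 + 0.19111 + 0.078082 = 1.0056.
⟨E⟩ = 0.14154 eV, ⟨E²⟩ = 0.040393 eV².
C_V/k_B = (⟨E²⟩ − ⟨E⟩²)/(kT)² = (0.040393 − 0.020034)/0.036925 = 0.551.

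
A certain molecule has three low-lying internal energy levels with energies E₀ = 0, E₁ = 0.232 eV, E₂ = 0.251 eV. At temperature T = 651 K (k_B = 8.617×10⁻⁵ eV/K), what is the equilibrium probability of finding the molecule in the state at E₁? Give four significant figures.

k_BT = 8.617×10⁻⁵ × 651 K = 0.0560967 eV.
Eᵢ/kT = 0, 4.13572, 4.47442.
Z = Σ e^(−Eᵢ/kT) = e^(−0) + e^(−4.13572) + e^(−4.47442) = 1.00000 + 0.0159911 + 0.0113968 = 1.02739.
P₁ = e^(−E₁/kT) / Z = 0.0159911/1.02739 = 0.01556.

0.01556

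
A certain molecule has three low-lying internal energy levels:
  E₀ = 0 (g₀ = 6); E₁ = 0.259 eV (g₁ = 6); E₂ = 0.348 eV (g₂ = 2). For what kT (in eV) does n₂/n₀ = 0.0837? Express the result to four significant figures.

n₂/n₀ = (g₂/g₀) exp[−(E₂−E₀)/kT] = 0.0837.
⇒ (E₂−E₀)/kT = ln((2/6)/0.0837) = ln(3.98248) = 1.38190.
kT = 0.348 eV / 1.38190 = 0.2518 eV.

0.2518 eV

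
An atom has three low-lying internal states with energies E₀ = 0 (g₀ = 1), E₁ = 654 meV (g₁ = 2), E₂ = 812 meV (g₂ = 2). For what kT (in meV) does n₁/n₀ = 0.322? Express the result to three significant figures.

n₁/n₀ = (g₁/g₀) exp[−(E₁−E₀)/kT] = 0.322.
⇒ (E₁−E₀)/kT = ln((2/1)/0.322) = ln(6.2112) = 1.8264.
kT = 654 meV / 1.8264 = 358 meV.

358 meV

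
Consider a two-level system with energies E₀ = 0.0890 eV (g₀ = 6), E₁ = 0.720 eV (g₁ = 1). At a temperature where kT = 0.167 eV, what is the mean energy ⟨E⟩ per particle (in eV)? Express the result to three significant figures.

Eᵢ/kT = 0.53293, 4.3114.
Z = Σ gᵢe^(−Eᵢ/kT) = 6·e^(−0.53293) + 1·e^(−4.3114) = 3.5213 + 0.013415 = 3.5347.
⟨E⟩ = Σ Eᵢ gᵢe^(−Eᵢ/kT) / Z = (0.0890·3.5213 + 0.720·0.013415) / 3.5347 = 0.0914 eV.

0.0914 eV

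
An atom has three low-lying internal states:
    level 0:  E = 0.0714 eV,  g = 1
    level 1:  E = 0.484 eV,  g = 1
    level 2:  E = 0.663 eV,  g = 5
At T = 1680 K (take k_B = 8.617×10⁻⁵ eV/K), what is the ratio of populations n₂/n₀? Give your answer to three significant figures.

k_BT = 8.617×10⁻⁵ × 1680 K = 0.14477 eV.
n₂/n₀ = (g₂/g₀) exp[−(E₂−E₀)/kT] = (5/1) × exp(−(0.5916 eV)/(0.14477 eV)) = (5/1) × exp(-4.0865) = 0.0840.

0.0840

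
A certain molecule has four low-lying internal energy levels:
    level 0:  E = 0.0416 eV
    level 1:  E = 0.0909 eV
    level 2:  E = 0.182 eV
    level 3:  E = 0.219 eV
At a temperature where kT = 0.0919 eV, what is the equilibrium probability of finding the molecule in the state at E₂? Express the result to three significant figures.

0.111

Eᵢ/kT = 0.45267, 0.98912, 1.9804, 2.3830.
Z = Σ e^(−Eᵢ/kT) = e^(−0.45267) + e^(−0.98912) + e^(−1.9804) + e^(−2.3830) = 0.63593 + 0.37190 + 0.13801 + 0.092273 = 1.2381.
P₂ = e^(−E₂/kT) / Z = 0.13801/1.2381 = 0.111.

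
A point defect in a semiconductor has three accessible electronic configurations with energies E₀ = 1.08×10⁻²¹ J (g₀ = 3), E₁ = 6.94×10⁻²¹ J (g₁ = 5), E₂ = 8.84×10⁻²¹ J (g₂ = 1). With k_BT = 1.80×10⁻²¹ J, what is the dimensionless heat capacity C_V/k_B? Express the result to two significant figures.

Eᵢ/kT = 0.6000, 3.856, 4.911.
Z = Σ gᵢe^(−Eᵢ/kT) = 3·e^(−0.6000) + 5·e^(−3.856) + 1·e^(−4.911) = 1.646 + 0.1058 + 0.007365 = 1.759.
⟨E⟩ = 1.465, ⟨E²⟩ = 4.316.
C_V/k_B = (⟨E²⟩ − ⟨E⟩²)/(kT)² = (4.316 − 2.146)/3.240 = 0.67.

0.67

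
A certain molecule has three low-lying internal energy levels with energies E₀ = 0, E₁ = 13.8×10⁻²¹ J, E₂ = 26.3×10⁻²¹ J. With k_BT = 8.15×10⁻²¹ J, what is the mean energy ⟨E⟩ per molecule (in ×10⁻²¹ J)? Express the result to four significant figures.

Eᵢ/kT = 0, 1.69325, 3.22699.
Z = Σ e^(−Eᵢ/kT) = e^(−0) + e^(−1.69325) + e^(−3.22699) = 1.00000 + 0.183921 + 0.0396767 = 1.22360.
⟨E⟩ = Σ Eᵢ e^(−Eᵢ/kT) / Z = (0·1.00000 + 13.8·0.183921 + 26.3·0.0396767) / 1.22360 = 2.927 ×10⁻²¹ J.

2.927 ×10⁻²¹ J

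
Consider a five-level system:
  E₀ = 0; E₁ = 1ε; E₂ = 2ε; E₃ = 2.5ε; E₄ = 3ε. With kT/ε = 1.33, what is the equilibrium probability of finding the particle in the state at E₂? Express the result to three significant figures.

Eᵢ/kT = 0, 0.75188, 1.5038, 1.8797, 2.2556.
Z = Σ e^(−Eᵢ/kT) = e^(−0) + e^(−0.75188) + e^(−1.5038) + e^(−1.8797) + e^(−2.2556) = 1.0000 + 0.47148 + 0.22228 + 0.15264 + 0.10481 = 1.9512.
P₂ = e^(−E₂/kT) / Z = 0.22228/1.9512 = 0.114.

0.114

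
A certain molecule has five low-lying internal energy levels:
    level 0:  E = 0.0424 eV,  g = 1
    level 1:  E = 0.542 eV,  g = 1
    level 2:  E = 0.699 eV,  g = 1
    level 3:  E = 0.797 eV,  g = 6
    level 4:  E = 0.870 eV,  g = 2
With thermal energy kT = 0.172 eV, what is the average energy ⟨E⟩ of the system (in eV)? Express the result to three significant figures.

0.138 eV

Eᵢ/kT = 0.24651, 3.1512, 4.0640, 4.6337, 5.0581.
Z = Σ gᵢe^(−Eᵢ/kT) = 1·e^(−0.24651) + 1·e^(−3.1512) + 1·e^(−4.0640) + 6·e^(−4.6337) + 2·e^(−5.0581) = 0.78152 + 0.042801 + 0.017180 + 0.058312 + 0.012715 = 0.91253.
⟨E⟩ = Σ Eᵢ gᵢe^(−Eᵢ/kT) / Z = (0.0424·0.78152 + 0.542·0.042801 + 0.699·0.017180 + 0.797·0.058312 + 0.870·0.012715) / 0.91253 = 0.138 eV.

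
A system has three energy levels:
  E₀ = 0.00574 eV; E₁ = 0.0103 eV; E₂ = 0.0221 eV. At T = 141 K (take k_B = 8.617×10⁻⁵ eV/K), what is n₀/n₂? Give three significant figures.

3.84

k_BT = 8.617×10⁻⁵ × 141 K = 0.012150 eV.
n₀/n₂ = exp[−(E₀−E₂)/kT] = exp(−(-0.01636 eV)/(0.012150 eV)) = exp(1.3465) = 3.84.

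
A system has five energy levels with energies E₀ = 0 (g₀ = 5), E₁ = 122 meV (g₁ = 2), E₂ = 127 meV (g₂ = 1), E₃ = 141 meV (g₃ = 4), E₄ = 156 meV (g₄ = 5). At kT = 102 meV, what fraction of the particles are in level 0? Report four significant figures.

0.6266

Eᵢ/kT = 0, 1.19608, 1.24510, 1.38235, 1.52941.
Z = Σ gᵢe^(−Eᵢ/kT) = 5·e^(−0) + 2·e^(−1.19608) + 1·e^(−1.24510) + 4·e^(−1.38235) + 5·e^(−1.52941) = 5.00000 + 0.604754 + 0.287912 + 1.00395 + 1.08332 = 7.97994.
P₀ = g₀ e^(−E₀/kT) / Z = 5.00000/7.97994 = 0.6266.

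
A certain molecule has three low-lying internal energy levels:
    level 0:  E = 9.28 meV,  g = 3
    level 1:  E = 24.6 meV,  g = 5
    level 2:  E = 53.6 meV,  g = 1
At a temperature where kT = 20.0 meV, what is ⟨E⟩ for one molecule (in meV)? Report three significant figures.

Eᵢ/kT = 0.46400, 1.2300, 2.6800.
Z = Σ gᵢe^(−Eᵢ/kT) = 3·e^(−0.46400) + 5·e^(−1.2300) + 1·e^(−2.6800) = 1.8863 + 1.4615 + 0.068563 = 3.4164.
⟨E⟩ = Σ Eᵢ gᵢe^(−Eᵢ/kT) / Z = (9.28·1.8863 + 24.6·1.4615 + 53.6·0.068563) / 3.4164 = 16.7 meV.

16.7 meV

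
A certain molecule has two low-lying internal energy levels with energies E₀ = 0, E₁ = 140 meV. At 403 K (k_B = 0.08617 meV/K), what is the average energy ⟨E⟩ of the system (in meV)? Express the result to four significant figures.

k_BT = 0.08617 × 403 K = 34.7265 meV.
Eᵢ/kT = 0, 4.03150.
Z = Σ e^(−Eᵢ/kT) = e^(−0) + e^(−4.03150) = 1.00000 + 0.0177477 = 1.01775.
⟨E⟩ = Σ Eᵢ e^(−Eᵢ/kT) / Z = (0·1.00000 + 140·0.0177477) / 1.01775 = 2.441 meV.

2.441 meV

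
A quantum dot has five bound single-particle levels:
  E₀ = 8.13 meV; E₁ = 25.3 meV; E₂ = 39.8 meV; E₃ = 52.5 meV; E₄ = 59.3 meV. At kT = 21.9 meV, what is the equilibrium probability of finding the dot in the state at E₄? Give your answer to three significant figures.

0.0503

Eᵢ/kT = 0.37123, 1.1553, 1.8174, 2.3973, 2.7078.
Z = Σ e^(−Eᵢ/kT) = e^(−0.37123) + e^(−1.1553) + e^(−1.8174) + e^(−2.3973) + e^(−2.7078) = 0.68989 + 0.31496 + 0.16245 + 0.090963 + 0.066683 = 1.3249.
P₄ = e^(−E₄/kT) / Z = 0.066683/1.3249 = 0.0503.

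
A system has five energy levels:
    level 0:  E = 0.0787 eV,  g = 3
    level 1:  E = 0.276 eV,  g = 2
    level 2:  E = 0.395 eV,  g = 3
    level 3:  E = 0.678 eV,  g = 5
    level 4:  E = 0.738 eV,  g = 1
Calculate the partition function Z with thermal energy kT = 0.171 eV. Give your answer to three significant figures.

Z = 2.70

Eᵢ/kT = 0.46023, 1.6140, 2.3099, 3.9649, 4.3158.
Z = Σ gᵢe^(−Eᵢ/kT) = 3·e^(−0.46023) + 2·e^(−1.6140) + 3·e^(−2.3099) + 5·e^(−3.9649) + 1·e^(−4.3158) = 1.8934 + 0.39818 + 0.29781 + 0.094850 + 0.013356 = 2.6976.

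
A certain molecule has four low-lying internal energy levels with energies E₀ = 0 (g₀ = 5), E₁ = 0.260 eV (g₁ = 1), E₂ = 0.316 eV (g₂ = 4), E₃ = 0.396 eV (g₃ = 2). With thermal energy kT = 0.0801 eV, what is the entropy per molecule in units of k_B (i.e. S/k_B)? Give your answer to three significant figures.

1.73

Eᵢ/kT = 0, 3.2459, 3.9451, 4.9438.
Z = Σ gᵢe^(−Eᵢ/kT) = 5·e^(−0) + 1·e^(−3.2459) + 4·e^(−3.9451) + 2·e^(−4.9438) = 5.0000 + 0.038934 + 0.077397 + 0.014255 = 5.1306.
⟨E⟩ = Σ EᵢPᵢ = 0.0078403 eV.
S/k_B = ln Z + ⟨E⟩/kT = ln(5.1306) + 0.0078403/0.0801 = 1.6352 + 0.097881 = 1.73.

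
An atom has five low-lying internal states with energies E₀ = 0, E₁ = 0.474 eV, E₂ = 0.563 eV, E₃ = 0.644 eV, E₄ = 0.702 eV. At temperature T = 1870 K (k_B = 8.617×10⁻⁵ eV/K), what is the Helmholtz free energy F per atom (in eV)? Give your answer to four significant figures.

k_BT = 8.617×10⁻⁵ × 1870 K = 0.161138 eV.
Eᵢ/kT = 0, 2.94158, 3.49390, 3.99657, 4.35651.
Z = Σ e^(−Eᵢ/kT) = e^(−0) + e^(−2.94158) + e^(−3.49390) + e^(−3.99657) + e^(−4.35651) = 1.00000 + 0.0527823 + 0.0303822 + 0.0183786 + 0.0128231 = 1.11437.
F = −kT ln Z = −0.161138 × ln(1.11437) = −0.161138 × 0.108289 = -0.01745 eV.

-0.01745 eV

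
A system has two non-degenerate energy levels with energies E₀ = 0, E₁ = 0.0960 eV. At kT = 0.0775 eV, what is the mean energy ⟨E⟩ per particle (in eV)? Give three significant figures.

0.0216 eV

Eᵢ/kT = 0, 1.2387.
Z = Σ e^(−Eᵢ/kT) = e^(−0) + e^(−1.2387) = 1.0000 + 0.28976 = 1.2898.
⟨E⟩ = Σ Eᵢ e^(−Eᵢ/kT) / Z = (0·1.0000 + 0.0960·0.28976) / 1.2898 = 0.0216 eV.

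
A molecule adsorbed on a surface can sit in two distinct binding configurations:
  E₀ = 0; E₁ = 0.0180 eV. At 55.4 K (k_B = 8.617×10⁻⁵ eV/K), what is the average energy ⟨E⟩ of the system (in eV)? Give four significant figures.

k_BT = 8.617×10⁻⁵ × 55.4 K = 0.00477382 eV.
Eᵢ/kT = 0, 3.77057.
Z = Σ e^(−Eᵢ/kT) = e^(−0) + e^(−3.77057) = 1.00000 + 0.0230389 = 1.02304.
⟨E⟩ = Σ Eᵢ e^(−Eᵢ/kT) / Z = (0·1.00000 + 0.0180·0.0230389) / 1.02304 = 0.0004054 eV.

0.0004054 eV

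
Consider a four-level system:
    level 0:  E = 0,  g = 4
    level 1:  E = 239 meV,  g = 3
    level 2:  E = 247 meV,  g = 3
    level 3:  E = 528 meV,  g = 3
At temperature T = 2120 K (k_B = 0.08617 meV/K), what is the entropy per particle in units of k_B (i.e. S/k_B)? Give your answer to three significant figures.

k_BT = 0.08617 × 2120 K = 182.68 meV.
Eᵢ/kT = 0, 1.3083, 1.3521, 2.8903.
Z = Σ gᵢe^(−Eᵢ/kT) = 4·e^(−0) + 3·e^(−1.3083) + 3·e^(−1.3521) + 3·e^(−2.8903) = 4.0000 + 0.81084 + 0.77609 + 0.16668 = 5.7536.
⟨E⟩ = Σ EᵢPᵢ = 82.295 meV.
S/k_B = ln Z + ⟨E⟩/kT = ln(5.7536) + 82.295/182.68 = 1.7498 + 0.45049 = 2.20.

2.20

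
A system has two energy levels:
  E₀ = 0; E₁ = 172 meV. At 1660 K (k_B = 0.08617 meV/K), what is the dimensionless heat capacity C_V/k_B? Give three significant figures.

0.257

k_BT = 0.08617 × 1660 K = 143.04 meV.
Eᵢ/kT = 0, 1.2025.
Z = Σ e^(−Eᵢ/kT) = e^(−0) + e^(−1.2025) = 1.0000 + 0.30044 = 1.3004.
⟨E⟩ = 39.738 meV, ⟨E²⟩ = 6835.0 meV².
C_V/k_B = (⟨E²⟩ − ⟨E⟩²)/(kT)² = (6835.0 − 1579.1)/20460 = 0.257.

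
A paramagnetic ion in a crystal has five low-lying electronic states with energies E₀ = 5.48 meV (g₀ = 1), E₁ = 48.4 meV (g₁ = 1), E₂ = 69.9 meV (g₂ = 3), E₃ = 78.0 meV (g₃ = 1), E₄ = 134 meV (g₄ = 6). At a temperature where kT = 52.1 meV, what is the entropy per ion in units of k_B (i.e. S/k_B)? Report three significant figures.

Eᵢ/kT = 0.10518, 0.92898, 1.3417, 1.4971, 2.5720.
Z = Σ gᵢe^(−Eᵢ/kT) = 1·e^(−0.10518) + 1·e^(−0.92898) + 3·e^(−1.3417) + 1·e^(−1.4971) + 6·e^(−2.5720) = 0.90016 + 0.39496 + 0.78420 + 0.22378 + 0.45830 = 2.7614.
⟨E⟩ = Σ EᵢPᵢ = 57.120 meV.
S/k_B = ln Z + ⟨E⟩/kT = ln(2.7614) + 57.120/52.1 = 1.0157 + 1.0964 = 2.11.

2.11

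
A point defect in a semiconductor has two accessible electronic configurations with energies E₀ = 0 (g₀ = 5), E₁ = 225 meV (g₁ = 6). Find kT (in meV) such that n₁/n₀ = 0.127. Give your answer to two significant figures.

100 meV

n₁/n₀ = (g₁/g₀) exp[−(E₁−E₀)/kT] = 0.127.
⇒ (E₁−E₀)/kT = ln((6/5)/0.127) = ln(9.449) = 2.246.
kT = 225 meV / 2.246 = 100 meV.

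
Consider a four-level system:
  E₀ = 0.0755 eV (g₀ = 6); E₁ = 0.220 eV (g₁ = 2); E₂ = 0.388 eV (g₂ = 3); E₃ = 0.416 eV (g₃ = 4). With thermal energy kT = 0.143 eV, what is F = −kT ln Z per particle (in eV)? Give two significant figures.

Eᵢ/kT = 0.5280, 1.538, 2.713, 2.909.
Z = Σ gᵢe^(−Eᵢ/kT) = 6·e^(−0.5280) + 2·e^(−1.538) + 3·e^(−2.713) + 4·e^(−2.909) = 3.539 + 0.4296 + 0.1990 + 0.2181 = 4.386.
F = −kT ln Z = −0.143 × ln(4.386) = −0.143 × 1.478 = -0.21 eV.

-0.21 eV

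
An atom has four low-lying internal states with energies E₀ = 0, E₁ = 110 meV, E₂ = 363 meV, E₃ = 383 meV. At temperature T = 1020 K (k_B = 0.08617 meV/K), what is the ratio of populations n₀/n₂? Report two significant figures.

k_BT = 0.08617 × 1020 K = 87.89 meV.
n₀/n₂ = exp[−(E₀−E₂)/kT] = exp(−(-363 meV)/(87.89 meV)) = exp(4.130) = 62.

62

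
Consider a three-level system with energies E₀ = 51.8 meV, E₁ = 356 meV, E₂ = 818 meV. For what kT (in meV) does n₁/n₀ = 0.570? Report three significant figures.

n₁/n₀ = exp[−(E₁−E₀)/kT] = 0.570.
⇒ (E₁−E₀)/kT = ln(1/0.570) = ln(1.7544) = 0.56213.
kT = 304.2 meV / 0.56213 = 541 meV.

541 meV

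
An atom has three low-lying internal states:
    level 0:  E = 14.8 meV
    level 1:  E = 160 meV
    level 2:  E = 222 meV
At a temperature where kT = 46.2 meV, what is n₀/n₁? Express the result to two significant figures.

n₀/n₁ = exp[−(E₀−E₁)/kT] = exp(−(-145.2 meV)/(46.2 meV)) = exp(3.143) = 23.

23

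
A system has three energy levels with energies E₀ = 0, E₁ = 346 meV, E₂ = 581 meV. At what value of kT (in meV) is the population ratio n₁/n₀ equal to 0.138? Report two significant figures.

n₁/n₀ = exp[−(E₁−E₀)/kT] = 0.138.
⇒ (E₁−E₀)/kT = ln(1/0.138) = ln(7.246) = 1.980.
kT = 346 meV / 1.980 = 170 meV.

170 meV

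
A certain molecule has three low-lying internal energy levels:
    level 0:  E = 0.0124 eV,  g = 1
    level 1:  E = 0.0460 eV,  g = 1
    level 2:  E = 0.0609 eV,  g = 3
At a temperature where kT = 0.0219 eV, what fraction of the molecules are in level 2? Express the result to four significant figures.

0.2123

Eᵢ/kT = 0.566210, 2.10046, 2.78082.
Z = Σ gᵢe^(−Eᵢ/kT) = 1·e^(−0.566210) + 1·e^(−2.10046) + 3·e^(−2.78082) = 0.567673 + 0.122400 + 0.185963 = 0.876036.
P₂ = g₂ e^(−E₂/kT) / Z = 0.185963/0.876036 = 0.2123.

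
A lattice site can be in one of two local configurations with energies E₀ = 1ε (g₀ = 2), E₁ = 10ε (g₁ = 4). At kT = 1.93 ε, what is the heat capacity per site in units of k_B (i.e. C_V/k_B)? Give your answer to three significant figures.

Eᵢ/kT = 0.51813, 5.1813.
Z = Σ gᵢe^(−Eᵢ/kT) = 2·e^(−0.51813) + 4·e^(−5.1813) = 1.1913 + 0.022483 = 1.2138.
⟨E⟩ = 1.1667 ε, ⟨E²⟩ = 2.8337 ε².
C_V/k_B = (⟨E²⟩ − ⟨E⟩²)/(kT)² = (2.8337 − 1.3612)/3.7249 = 0.395.

0.395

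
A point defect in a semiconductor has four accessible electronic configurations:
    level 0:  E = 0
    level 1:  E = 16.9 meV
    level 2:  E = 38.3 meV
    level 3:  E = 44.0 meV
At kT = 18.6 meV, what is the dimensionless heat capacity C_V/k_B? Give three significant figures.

0.587

Eᵢ/kT = 0, 0.90860, 2.0591, 2.3656.
Z = Σ e^(−Eᵢ/kT) = e^(−0) + e^(−0.90860) + e^(−2.0591) + e^(−2.3656) = 1.0000 + 0.40309 + 0.12757 + 0.093893 = 1.6246.
⟨E⟩ = 9.7436 meV, ⟨E²⟩ = 297.94 meV².
C_V/k_B = (⟨E²⟩ − ⟨E⟩²)/(kT)² = (297.94 − 94.938)/345.96 = 0.587.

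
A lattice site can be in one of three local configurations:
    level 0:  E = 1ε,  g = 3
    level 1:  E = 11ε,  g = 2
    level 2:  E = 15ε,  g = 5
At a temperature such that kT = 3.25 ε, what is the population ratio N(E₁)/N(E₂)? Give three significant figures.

n₁/n₂ = (g₁/g₂) exp[−(E₁−E₂)/kT] = (2/5) × exp(−(-4ε)/(3.25ε)) = (2/5) × exp(1.2308) = 1.37.

1.37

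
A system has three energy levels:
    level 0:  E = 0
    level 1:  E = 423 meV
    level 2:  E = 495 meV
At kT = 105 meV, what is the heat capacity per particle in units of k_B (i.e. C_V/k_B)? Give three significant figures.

Eᵢ/kT = 0, 4.0286, 4.7143.
Z = Σ e^(−Eᵢ/kT) = e^(−0) + e^(−4.0286) + e^(−4.7143) = 1.0000 + 0.017799 + 0.0089661 = 1.0268.
⟨E⟩ = 11.655 meV, ⟨E²⟩ = 5241.2 meV².
C_V/k_B = (⟨E²⟩ − ⟨E⟩²)/(kT)² = (5241.2 − 135.84)/11025 = 0.463.

0.463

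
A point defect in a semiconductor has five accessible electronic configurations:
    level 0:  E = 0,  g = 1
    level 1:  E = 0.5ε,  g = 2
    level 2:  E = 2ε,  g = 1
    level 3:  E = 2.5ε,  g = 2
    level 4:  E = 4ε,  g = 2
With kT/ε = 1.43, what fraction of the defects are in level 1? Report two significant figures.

Eᵢ/kT = 0, 0.3497, 1.399, 1.748, 2.797.
Z = Σ gᵢe^(−Eᵢ/kT) = 1·e^(−0) + 2·e^(−0.3497) + 1·e^(−1.399) + 2·e^(−1.748) + 2·e^(−2.797) = 1.000 + 1.410 + 0.2468 + 0.3482 + 0.1220 = 3.127.
P₁ = g₁ e^(−E₁/kT) / Z = 1.410/3.127 = 0.45.

0.45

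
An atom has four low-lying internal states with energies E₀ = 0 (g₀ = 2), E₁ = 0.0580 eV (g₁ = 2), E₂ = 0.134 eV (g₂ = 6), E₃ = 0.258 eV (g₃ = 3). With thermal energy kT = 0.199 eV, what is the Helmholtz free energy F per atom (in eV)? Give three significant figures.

Eᵢ/kT = 0, 0.29146, 0.67337, 1.2965.
Z = Σ gᵢe^(−Eᵢ/kT) = 2·e^(−0) + 2·e^(−0.29146) + 6·e^(−0.67337) + 3·e^(−1.2965) = 2.0000 + 1.4943 + 3.0599 + 0.82046 = 7.3747.
F = −kT ln Z = −0.199 × ln(7.3747) = −0.199 × 1.9981 = -0.398 eV.

-0.398 eV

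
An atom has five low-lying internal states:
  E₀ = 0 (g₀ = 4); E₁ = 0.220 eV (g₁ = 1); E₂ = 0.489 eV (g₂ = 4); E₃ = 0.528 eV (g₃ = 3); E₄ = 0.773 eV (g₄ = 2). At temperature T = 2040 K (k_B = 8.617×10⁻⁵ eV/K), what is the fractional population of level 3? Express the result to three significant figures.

0.0316

k_BT = 8.617×10⁻⁵ × 2040 K = 0.17579 eV.
Eᵢ/kT = 0, 1.2515, 2.7817, 3.0036, 4.3973.
Z = Σ gᵢe^(−Eᵢ/kT) = 4·e^(−0) + 1·e^(−1.2515) + 4·e^(−2.7817) + 3·e^(−3.0036) + 2·e^(−4.3973) = 4.0000 + 0.28608 + 0.24773 + 0.14882 + 0.024621 = 4.7073.
P₃ = g₃ e^(−E₃/kT) / Z = 0.14882/4.7073 = 0.0316.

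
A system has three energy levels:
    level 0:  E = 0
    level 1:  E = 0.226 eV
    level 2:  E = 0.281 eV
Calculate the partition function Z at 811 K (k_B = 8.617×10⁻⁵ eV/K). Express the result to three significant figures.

k_BT = 8.617×10⁻⁵ × 811 K = 0.069884 eV.
Eᵢ/kT = 0, 3.2339, 4.0209.
Z = Σ e^(−Eᵢ/kT) = e^(−0) + e^(−3.2339) + e^(−4.0209) = 1.0000 + 0.039404 + 0.017937 = 1.0573.

Z = 1.06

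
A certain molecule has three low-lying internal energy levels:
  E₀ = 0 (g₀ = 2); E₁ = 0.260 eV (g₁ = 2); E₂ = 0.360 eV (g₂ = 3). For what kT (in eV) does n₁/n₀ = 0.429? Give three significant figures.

n₁/n₀ = (g₁/g₀) exp[−(E₁−E₀)/kT] = 0.429.
⇒ (E₁−E₀)/kT = ln((2/2)/0.429) = ln(2.3310) = 0.84630.
kT = 0.260 eV / 0.84630 = 0.307 eV.

0.307 eV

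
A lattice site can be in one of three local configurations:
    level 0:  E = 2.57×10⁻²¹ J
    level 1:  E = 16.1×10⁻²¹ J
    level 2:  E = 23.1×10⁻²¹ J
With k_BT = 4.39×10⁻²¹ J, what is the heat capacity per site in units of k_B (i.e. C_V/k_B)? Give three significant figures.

0.575

Eᵢ/kT = 0.58542, 3.6674, 5.2620.
Z = Σ e^(−Eᵢ/kT) = e^(−0.58542) + e^(−3.6674) + e^(−5.2620) = 0.55687 + 0.025543 + 0.0051849 = 0.58760.
⟨E⟩ = 3.3393, ⟨E²⟩ = 22.236.
C_V/k_B = (⟨E²⟩ − ⟨E⟩²)/(kT)² = (22.236 − 11.151)/19.272 = 0.575.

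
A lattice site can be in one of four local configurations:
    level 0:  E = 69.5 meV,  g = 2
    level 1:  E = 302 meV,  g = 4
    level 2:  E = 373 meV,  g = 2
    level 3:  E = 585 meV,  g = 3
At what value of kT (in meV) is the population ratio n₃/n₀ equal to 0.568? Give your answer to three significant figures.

n₃/n₀ = (g₃/g₀) exp[−(E₃−E₀)/kT] = 0.568.
⇒ (E₃−E₀)/kT = ln((3/2)/0.568) = ln(2.6408) = 0.97108.
kT = 515.5 meV / 0.97108 = 531 meV.

531 meV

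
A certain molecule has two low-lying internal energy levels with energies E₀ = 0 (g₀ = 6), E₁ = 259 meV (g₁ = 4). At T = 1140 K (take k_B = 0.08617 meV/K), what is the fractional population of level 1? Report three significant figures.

0.0456

k_BT = 0.08617 × 1140 K = 98.234 meV.
Eᵢ/kT = 0, 2.6366.
Z = Σ gᵢe^(−Eᵢ/kT) = 6·e^(−0) + 4·e^(−2.6366) = 6.0000 + 0.28642 = 6.2864.
P₁ = g₁ e^(−E₁/kT) / Z = 0.28642/6.2864 = 0.0456.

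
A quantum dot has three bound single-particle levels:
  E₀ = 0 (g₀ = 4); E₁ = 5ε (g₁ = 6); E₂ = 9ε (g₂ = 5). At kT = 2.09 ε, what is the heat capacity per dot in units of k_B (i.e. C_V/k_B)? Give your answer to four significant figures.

Eᵢ/kT = 0, 2.39234, 4.30622.
Z = Σ gᵢe^(−Eᵢ/kT) = 4·e^(−0) + 6·e^(−2.39234) + 5·e^(−4.30622) = 4.00000 + 0.548493 + 0.0674221 = 4.61592.
⟨E⟩ = 0.725590 ε, ⟨E²⟩ = 4.15378 ε².
C_V/k_B = (⟨E²⟩ − ⟨E⟩²)/(kT)² = (4.15378 − 0.526481)/4.36810 = 0.8304.

0.8304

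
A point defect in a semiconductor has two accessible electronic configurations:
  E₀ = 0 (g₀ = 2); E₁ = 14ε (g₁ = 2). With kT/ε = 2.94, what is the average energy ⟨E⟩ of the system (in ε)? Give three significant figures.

Eᵢ/kT = 0, 4.7619.
Z = Σ gᵢe^(−Eᵢ/kT) = 2·e^(−0) + 2·e^(−4.7619) = 2.0000 + 0.017099 = 2.0171.
⟨E⟩ = Σ Eᵢ gᵢe^(−Eᵢ/kT) / Z = (0·2.0000 + 14·0.017099) / 2.0171 = 0.119 ε.

0.119 ε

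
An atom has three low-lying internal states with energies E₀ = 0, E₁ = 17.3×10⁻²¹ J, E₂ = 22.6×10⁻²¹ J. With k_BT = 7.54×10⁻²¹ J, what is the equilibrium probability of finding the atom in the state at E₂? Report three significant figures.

0.0434

Eᵢ/kT = 0, 2.2944, 2.9973.
Z = Σ e^(−Eᵢ/kT) = e^(−0) + e^(−2.2944) + e^(−2.9973) = 1.0000 + 0.10082 + 0.049922 = 1.1507.
P₂ = e^(−E₂/kT) / Z = 0.049922/1.1507 = 0.0434.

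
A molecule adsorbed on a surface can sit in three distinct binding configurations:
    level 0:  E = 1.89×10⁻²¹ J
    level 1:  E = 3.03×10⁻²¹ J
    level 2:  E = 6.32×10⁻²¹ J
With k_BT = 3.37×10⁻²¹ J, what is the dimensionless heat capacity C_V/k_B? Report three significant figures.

Eᵢ/kT = 0.56083, 0.89911, 1.8754.
Z = Σ e^(−Eᵢ/kT) = e^(−0.56083) + e^(−0.89911) + e^(−1.8754) = 0.57074 + 0.40693 + 0.15329 = 1.1310.
⟨E⟩ = 2.9005, ⟨E²⟩ = 10.519.
C_V/k_B = (⟨E²⟩ − ⟨E⟩²)/(kT)² = (10.519 − 8.4129)/11.357 = 0.185.

0.185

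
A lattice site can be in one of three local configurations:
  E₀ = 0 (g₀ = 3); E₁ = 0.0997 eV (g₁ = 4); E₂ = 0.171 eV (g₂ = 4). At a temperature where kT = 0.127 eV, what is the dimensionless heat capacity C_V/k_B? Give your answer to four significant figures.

0.2800

Eᵢ/kT = 0, 0.785039, 1.34646.
Z = Σ gᵢe^(−Eᵢ/kT) = 3·e^(−0) + 4·e^(−0.785039) + 4·e^(−1.34646) = 3.00000 + 1.82441 + 1.04064 = 5.86505.
⟨E⟩ = 0.0613538 eV, ⟨E²⟩ = 0.00828026 eV².
C_V/k_B = (⟨E²⟩ − ⟨E⟩²)/(kT)² = (0.00828026 − 0.00376429)/0.0161290 = 0.2800.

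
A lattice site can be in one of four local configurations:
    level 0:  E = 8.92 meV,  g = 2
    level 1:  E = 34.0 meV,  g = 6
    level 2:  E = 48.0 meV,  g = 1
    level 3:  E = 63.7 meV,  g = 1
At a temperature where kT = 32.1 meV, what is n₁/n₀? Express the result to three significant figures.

1.37

n₁/n₀ = (g₁/g₀) exp[−(E₁−E₀)/kT] = (6/2) × exp(−(25.08 meV)/(32.1 meV)) = (6/2) × exp(-0.78131) = 1.37.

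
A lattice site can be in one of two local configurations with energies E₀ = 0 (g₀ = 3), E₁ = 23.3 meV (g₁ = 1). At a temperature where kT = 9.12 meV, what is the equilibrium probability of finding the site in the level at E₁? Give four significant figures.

Eᵢ/kT = 0, 2.55482.
Z = Σ gᵢe^(−Eᵢ/kT) = 3·e^(−0) + 1·e^(−2.55482) = 3.00000 + 0.0777062 = 3.07771.
P₁ = g₁ e^(−E₁/kT) / Z = 0.0777062/3.07771 = 0.02525.

0.02525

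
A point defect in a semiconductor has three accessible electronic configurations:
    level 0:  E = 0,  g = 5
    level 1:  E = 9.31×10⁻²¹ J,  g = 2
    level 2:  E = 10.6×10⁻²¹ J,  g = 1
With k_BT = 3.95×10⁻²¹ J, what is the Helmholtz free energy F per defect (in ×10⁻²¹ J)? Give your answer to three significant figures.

-6.56 ×10⁻²¹ J

Eᵢ/kT = 0, 2.3570, 2.6835.
Z = Σ gᵢe^(−Eᵢ/kT) = 5·e^(−0) + 2·e^(−2.3570) + 1·e^(−2.6835) = 5.0000 + 0.18941 + 0.068324 = 5.2577.
F = −kT ln Z = −3.95 × ln(5.2577) = −3.95 × 1.6597 = -6.56 ×10⁻²¹ J.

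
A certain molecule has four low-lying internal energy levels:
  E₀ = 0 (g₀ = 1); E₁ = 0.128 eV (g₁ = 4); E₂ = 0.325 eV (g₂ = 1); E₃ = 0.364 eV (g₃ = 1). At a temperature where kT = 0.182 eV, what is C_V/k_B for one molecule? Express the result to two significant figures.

0.27

Eᵢ/kT = 0, 0.7033, 1.786, 2.000.
Z = Σ gᵢe^(−Eᵢ/kT) = 1·e^(−0) + 4·e^(−0.7033) + 1·e^(−1.786) + 1·e^(−2.000) = 1.000 + 1.980 + 0.1676 + 0.1353 = 3.283.
⟨E⟩ = 0.1088 eV, ⟨E²⟩ = 0.02073 eV².
C_V/k_B = (⟨E²⟩ − ⟨E⟩²)/(kT)² = (0.02073 − 0.01184)/0.03312 = 0.27.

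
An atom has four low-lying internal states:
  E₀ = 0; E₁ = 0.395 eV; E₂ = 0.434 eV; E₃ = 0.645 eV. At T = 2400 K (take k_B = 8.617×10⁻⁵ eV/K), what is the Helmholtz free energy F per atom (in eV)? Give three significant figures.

-0.0566 eV

k_BT = 8.617×10⁻⁵ × 2400 K = 0.20681 eV.
Eᵢ/kT = 0, 1.9100, 2.0985, 3.1188.
Z = Σ e^(−Eᵢ/kT) = e^(−0) + e^(−1.9100) + e^(−2.0985) + e^(−3.1188) = 1.0000 + 0.14808 + 0.12264 + 0.044210 = 1.3149.
F = −kT ln Z = −0.20681 × ln(1.3149) = −0.20681 × 0.27376 = -0.0566 eV.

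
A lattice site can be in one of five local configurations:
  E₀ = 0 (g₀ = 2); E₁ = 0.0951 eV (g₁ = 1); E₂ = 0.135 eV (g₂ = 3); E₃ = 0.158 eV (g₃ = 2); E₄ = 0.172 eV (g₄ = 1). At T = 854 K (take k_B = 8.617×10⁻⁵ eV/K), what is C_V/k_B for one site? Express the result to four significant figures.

0.7875

k_BT = 8.617×10⁻⁵ × 854 K = 0.0735892 eV.
Eᵢ/kT = 0, 1.29231, 1.83451, 2.14705, 2.33730.
Z = Σ gᵢe^(−Eᵢ/kT) = 2·e^(−0) + 1·e^(−1.29231) + 3·e^(−1.83451) + 2·e^(−2.14705) + 1·e^(−2.33730) = 2.00000 + 0.274636 + 0.479075 + 0.233657 + 0.0965881 = 3.08396.
⟨E⟩ = 0.0467983 eV, ⟨E²⟩ = 0.00645450 eV².
C_V/k_B = (⟨E²⟩ − ⟨E⟩²)/(kT)² = (0.00645450 − 0.00219008)/0.00541537 = 0.7875.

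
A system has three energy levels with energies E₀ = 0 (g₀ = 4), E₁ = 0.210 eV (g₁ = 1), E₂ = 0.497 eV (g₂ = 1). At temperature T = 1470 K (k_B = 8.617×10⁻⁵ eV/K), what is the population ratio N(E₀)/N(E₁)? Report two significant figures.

k_BT = 8.617×10⁻⁵ × 1470 K = 0.1267 eV.
n₀/n₁ = (g₀/g₁) exp[−(E₀−E₁)/kT] = (4/1) × exp(−(-0.210 eV)/(0.1267 eV)) = (4/1) × exp(1.657) = 21.

21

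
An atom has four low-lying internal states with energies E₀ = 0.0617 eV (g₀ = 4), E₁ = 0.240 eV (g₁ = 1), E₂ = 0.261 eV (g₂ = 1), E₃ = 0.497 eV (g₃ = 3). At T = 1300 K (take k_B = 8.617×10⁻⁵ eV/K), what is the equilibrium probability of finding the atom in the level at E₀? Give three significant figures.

k_BT = 8.617×10⁻⁵ × 1300 K = 0.11202 eV.
Eᵢ/kT = 0.55079, 2.1425, 2.3299, 4.4367.
Z = Σ gᵢe^(−Eᵢ/kT) = 4·e^(−0.55079) + 1·e^(−2.1425) + 1·e^(−2.3299) + 3·e^(−4.4367) = 2.3060 + 0.11736 + 0.097305 + 0.035505 = 2.5562.
P₀ = g₀ e^(−E₀/kT) / Z = 2.3060/2.5562 = 0.902.

0.902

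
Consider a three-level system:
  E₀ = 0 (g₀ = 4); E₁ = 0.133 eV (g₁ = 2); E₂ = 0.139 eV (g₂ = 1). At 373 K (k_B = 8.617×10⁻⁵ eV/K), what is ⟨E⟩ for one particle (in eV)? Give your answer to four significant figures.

0.001504 eV

k_BT = 8.617×10⁻⁵ × 373 K = 0.0321414 eV.
Eᵢ/kT = 0, 4.13797, 4.32464.
Z = Σ gᵢe^(−Eᵢ/kT) = 4·e^(−0) + 2·e^(−4.13797) + 1·e^(−4.32464) = 4.00000 + 0.0319104 + 0.0132383 = 4.04515.
⟨E⟩ = Σ Eᵢ gᵢe^(−Eᵢ/kT) / Z = (0·4.00000 + 0.133·0.0319104 + 0.139·0.0132383) / 4.04515 = 0.001504 eV.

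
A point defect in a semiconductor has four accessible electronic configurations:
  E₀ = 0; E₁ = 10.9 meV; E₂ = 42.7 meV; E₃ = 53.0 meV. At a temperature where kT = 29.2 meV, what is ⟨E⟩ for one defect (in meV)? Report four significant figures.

Eᵢ/kT = 0, 0.373288, 1.46233, 1.81507.
Z = Σ e^(−Eᵢ/kT) = e^(−0) + e^(−0.373288) + e^(−1.46233) + e^(−1.81507) = 1.00000 + 0.688467 + 0.231696 + 0.162827 = 2.08299.
⟨E⟩ = Σ Eᵢ e^(−Eᵢ/kT) / Z = (0·1.00000 + 10.9·0.688467 + 42.7·0.231696 + 53.0·0.162827) / 2.08299 = 12.50 meV.

12.50 meV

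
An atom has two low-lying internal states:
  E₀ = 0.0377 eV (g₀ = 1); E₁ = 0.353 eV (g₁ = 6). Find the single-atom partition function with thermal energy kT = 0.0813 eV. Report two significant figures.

Eᵢ/kT = 0.4637, 4.342.
Z = Σ gᵢe^(−Eᵢ/kT) = 1·e^(−0.4637) + 6·e^(−4.342) = 0.6290 + 0.07806 = 0.7071.

Z = 0.71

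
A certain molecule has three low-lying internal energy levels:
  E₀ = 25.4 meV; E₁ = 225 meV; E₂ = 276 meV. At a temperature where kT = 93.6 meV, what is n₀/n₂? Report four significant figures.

n₀/n₂ = exp[−(E₀−E₂)/kT] = exp(−(-250.6 meV)/(93.6 meV)) = exp(2.67735) = 14.55.

14.55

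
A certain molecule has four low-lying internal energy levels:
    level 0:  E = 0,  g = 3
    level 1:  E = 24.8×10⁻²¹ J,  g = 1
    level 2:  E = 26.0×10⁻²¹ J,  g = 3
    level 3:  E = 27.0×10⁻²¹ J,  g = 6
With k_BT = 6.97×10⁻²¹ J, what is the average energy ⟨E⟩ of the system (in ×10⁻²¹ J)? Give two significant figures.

Eᵢ/kT = 0, 3.558, 3.730, 3.874.
Z = Σ gᵢe^(−Eᵢ/kT) = 3·e^(−0) + 1·e^(−3.558) + 3·e^(−3.730) + 6·e^(−3.874) = 3.000 + 0.02850 + 0.07198 + 0.1247 = 3.225.
⟨E⟩ = Σ Eᵢ gᵢe^(−Eᵢ/kT) / Z = (0·3.000 + 24.8·0.02850 + 26.0·0.07198 + 27.0·0.1247) / 3.225 = 1.8 ×10⁻²¹ J.

1.8 ×10⁻²¹ J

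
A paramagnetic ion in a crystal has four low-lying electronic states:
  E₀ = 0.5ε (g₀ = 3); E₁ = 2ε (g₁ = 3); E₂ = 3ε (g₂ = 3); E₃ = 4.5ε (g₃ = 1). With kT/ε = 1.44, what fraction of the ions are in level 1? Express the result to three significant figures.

Eᵢ/kT = 0.34722, 1.3889, 2.0833, 3.1250.
Z = Σ gᵢe^(−Eᵢ/kT) = 3·e^(−0.34722) + 3·e^(−1.3889) + 3·e^(−2.0833) + 1·e^(−3.1250) = 2.1199 + 0.74805 + 0.37356 + 0.043937 = 3.2854.
P₁ = g₁ e^(−E₁/kT) / Z = 0.74805/3.2854 = 0.228.

0.228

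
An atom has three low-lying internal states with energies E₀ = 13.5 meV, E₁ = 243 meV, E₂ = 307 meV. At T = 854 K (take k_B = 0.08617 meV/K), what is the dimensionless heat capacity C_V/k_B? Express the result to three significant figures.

k_BT = 0.08617 × 854 K = 73.589 meV.
Eᵢ/kT = 0.18345, 3.3021, 4.1718.
Z = Σ e^(−Eᵢ/kT) = e^(−0.18345) + e^(−3.3021) + e^(−4.1718) = 0.83239 + 0.036806 + 0.015424 = 0.88462.
⟨E⟩ = 28.166 meV, ⟨E²⟩ = 4271.6 meV².
C_V/k_B = (⟨E²⟩ − ⟨E⟩²)/(kT)² = (4271.6 − 793.32)/5415.3 = 0.642.

0.642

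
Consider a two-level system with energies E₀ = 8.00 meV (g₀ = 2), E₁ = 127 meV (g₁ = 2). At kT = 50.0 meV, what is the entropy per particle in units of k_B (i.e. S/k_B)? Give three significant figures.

Eᵢ/kT = 0.16000, 2.5400.
Z = Σ gᵢe^(−Eᵢ/kT) = 2·e^(−0.16000) + 2·e^(−2.5400) = 1.7043 + 0.15773 = 1.8620.
⟨E⟩ = Σ EᵢPᵢ = 18.081 meV.
S/k_B = ln Z + ⟨E⟩/kT = ln(1.8620) + 18.081/50.0 = 0.62165 + 0.36162 = 0.983.

0.983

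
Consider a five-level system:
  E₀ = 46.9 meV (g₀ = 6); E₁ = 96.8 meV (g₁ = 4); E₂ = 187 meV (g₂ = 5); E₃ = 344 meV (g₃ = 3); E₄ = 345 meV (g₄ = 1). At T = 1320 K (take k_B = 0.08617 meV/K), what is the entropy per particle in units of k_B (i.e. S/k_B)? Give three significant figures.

k_BT = 0.08617 × 1320 K = 113.74 meV.
Eᵢ/kT = 0.41234, 0.85106, 1.6441, 3.0244, 3.0332.
Z = Σ gᵢe^(−Eᵢ/kT) = 6·e^(−0.41234) + 4·e^(−0.85106) + 5·e^(−1.6441) + 3·e^(−3.0244) + 1·e^(−3.0332) = 3.9726 + 1.7078 + 0.96593 + 0.14576 + 0.048161 = 6.8403.
⟨E⟩ = Σ EᵢPᵢ = 87.572 meV.
S/k_B = ln Z + ⟨E⟩/kT = ln(6.8403) + 87.572/113.74 = 1.9228 + 0.76993 = 2.69.

2.69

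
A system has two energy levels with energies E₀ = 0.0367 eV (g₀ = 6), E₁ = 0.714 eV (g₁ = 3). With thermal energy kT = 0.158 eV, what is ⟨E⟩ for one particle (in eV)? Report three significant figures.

Eᵢ/kT = 0.23228, 4.5190.
Z = Σ gᵢe^(−Eᵢ/kT) = 6·e^(−0.23228) + 3·e^(−4.5190) = 4.7563 + 0.032700 = 4.7890.
⟨E⟩ = Σ Eᵢ gᵢe^(−Eᵢ/kT) / Z = (0.0367·4.7563 + 0.714·0.032700) / 4.7890 = 0.0413 eV.

0.0413 eV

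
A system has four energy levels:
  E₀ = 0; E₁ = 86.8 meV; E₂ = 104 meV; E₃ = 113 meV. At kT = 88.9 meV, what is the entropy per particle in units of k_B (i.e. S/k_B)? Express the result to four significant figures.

1.230

Eᵢ/kT = 0, 0.976378, 1.16985, 1.27109.
Z = Σ e^(−Eᵢ/kT) = e^(−0) + e^(−0.976378) + e^(−1.16985) + e^(−1.27109) = 1.00000 + 0.376673 + 0.310413 + 0.280526 = 1.96761.
⟨E⟩ = Σ EᵢPᵢ = 49.1345 meV.
S/k_B = ln Z + ⟨E⟩/kT = ln(1.96761) + 49.1345/88.9 = 0.676820 + 0.552694 = 1.230.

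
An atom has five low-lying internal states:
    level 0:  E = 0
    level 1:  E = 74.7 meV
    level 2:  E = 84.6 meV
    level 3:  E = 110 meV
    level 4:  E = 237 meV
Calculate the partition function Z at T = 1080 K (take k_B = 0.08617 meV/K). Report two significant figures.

k_BT = 0.08617 × 1080 K = 93.06 meV.
Eᵢ/kT = 0, 0.8027, 0.9091, 1.182, 2.547.
Z = Σ e^(−Eᵢ/kT) = e^(−0) + e^(−0.8027) + e^(−0.9091) + e^(−1.182) + e^(−2.547) = 1.000 + 0.4481 + 0.4029 + 0.3067 + 0.07832 = 2.236.

Z = 2.2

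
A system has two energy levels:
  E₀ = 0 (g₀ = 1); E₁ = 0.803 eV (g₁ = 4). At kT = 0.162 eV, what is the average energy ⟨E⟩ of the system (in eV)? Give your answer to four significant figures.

0.02198 eV

Eᵢ/kT = 0, 4.95679.
Z = Σ gᵢe^(−Eᵢ/kT) = 1·e^(−0) + 4·e^(−4.95679) = 1.00000 + 0.0281419 = 1.02814.
⟨E⟩ = Σ Eᵢ gᵢe^(−Eᵢ/kT) / Z = (0·1.00000 + 0.803·0.0281419) / 1.02814 = 0.02198 eV.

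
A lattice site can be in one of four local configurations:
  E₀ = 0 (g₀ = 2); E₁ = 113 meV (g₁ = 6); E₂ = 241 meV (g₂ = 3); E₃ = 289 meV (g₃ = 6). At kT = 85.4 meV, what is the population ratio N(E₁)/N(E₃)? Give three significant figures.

7.85

n₁/n₃ = (g₁/g₃) exp[−(E₁−E₃)/kT] = (6/6) × exp(−(-176 meV)/(85.4 meV)) = (6/6) × exp(2.0609) = 7.85.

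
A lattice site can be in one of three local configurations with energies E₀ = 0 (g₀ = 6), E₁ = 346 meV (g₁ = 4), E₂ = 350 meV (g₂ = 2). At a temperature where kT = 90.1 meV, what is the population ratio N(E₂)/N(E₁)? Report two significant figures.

0.48

n₂/n₁ = (g₂/g₁) exp[−(E₂−E₁)/kT] = (2/4) × exp(−(4 meV)/(90.1 meV)) = (2/4) × exp(-0.04440) = 0.48.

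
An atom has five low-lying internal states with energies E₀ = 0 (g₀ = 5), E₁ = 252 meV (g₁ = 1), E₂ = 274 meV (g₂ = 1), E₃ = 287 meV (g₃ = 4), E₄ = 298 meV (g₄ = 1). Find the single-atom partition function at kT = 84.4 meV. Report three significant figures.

Z = 5.25

Eᵢ/kT = 0, 2.9858, 3.2464, 3.4005, 3.5308.
Z = Σ gᵢe^(−Eᵢ/kT) = 5·e^(−0) + 1·e^(−2.9858) + 1·e^(−3.2464) + 4·e^(−3.4005) + 1·e^(−3.5308) = 5.0000 + 0.050499 + 0.038914 + 0.13343 + 0.029281 = 5.2521.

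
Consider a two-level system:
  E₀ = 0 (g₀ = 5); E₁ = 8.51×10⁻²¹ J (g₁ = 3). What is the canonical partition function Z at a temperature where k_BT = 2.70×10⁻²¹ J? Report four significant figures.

Z = 5.128

Eᵢ/kT = 0, 3.15185.
Z = Σ gᵢe^(−Eᵢ/kT) = 5·e^(−0) + 3·e^(−3.15185) = 5.00000 + 0.128319 = 5.12832.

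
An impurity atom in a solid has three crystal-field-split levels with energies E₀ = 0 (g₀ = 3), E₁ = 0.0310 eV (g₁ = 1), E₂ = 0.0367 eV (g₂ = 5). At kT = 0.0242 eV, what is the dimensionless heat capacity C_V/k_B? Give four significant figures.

Eᵢ/kT = 0, 1.28099, 1.51653.
Z = Σ gᵢe^(−Eᵢ/kT) = 3·e^(−0) + 1·e^(−1.28099) + 5·e^(−1.51653) = 3.00000 + 0.277762 + 1.09736 = 4.37512.
⟨E⟩ = 0.0111731 eV, ⟨E²⟩ = 0.000398835 eV².
C_V/k_B = (⟨E²⟩ − ⟨E⟩²)/(kT)² = (0.000398835 − 0.000124838)/0.000585640 = 0.4679.

0.4679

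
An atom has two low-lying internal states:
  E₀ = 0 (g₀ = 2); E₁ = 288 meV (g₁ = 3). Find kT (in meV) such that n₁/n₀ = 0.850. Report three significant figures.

n₁/n₀ = (g₁/g₀) exp[−(E₁−E₀)/kT] = 0.850.
⇒ (E₁−E₀)/kT = ln((3/2)/0.850) = ln(1.7647) = 0.56798.
kT = 288 meV / 0.56798 = 507 meV.

507 meV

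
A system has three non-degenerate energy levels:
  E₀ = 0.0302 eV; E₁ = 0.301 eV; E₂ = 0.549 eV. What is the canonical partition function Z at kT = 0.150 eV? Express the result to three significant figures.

Z = 0.978

Eᵢ/kT = 0.20133, 2.0067, 3.6600.
Z = Σ e^(−Eᵢ/kT) = e^(−0.20133) + e^(−2.0067) + e^(−3.6600) = 0.81764 + 0.13443 + 0.025733 = 0.97780.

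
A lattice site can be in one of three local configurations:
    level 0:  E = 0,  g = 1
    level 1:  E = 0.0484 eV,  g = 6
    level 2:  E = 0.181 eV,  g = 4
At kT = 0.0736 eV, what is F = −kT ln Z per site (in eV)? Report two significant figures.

-0.11 eV

Eᵢ/kT = 0, 0.6576, 2.459.
Z = Σ gᵢe^(−Eᵢ/kT) = 1·e^(−0) + 6·e^(−0.6576) + 4·e^(−2.459) = 1.000 + 3.109 + 0.3421 = 4.451.
F = −kT ln Z = −0.0736 × ln(4.451) = −0.0736 × 1.493 = -0.11 eV.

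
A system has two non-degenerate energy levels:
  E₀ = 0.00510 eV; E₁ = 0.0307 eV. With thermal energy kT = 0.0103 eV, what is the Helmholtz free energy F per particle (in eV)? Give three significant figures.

0.00428 eV

Eᵢ/kT = 0.49515, 2.9806.
Z = Σ e^(−Eᵢ/kT) = e^(−0.49515) + e^(−2.9806) = 0.60948 + 0.050762 = 0.66024.
F = −kT ln Z = −0.0103 × ln(0.66024) = −0.0103 × -0.41515 = 0.00428 eV.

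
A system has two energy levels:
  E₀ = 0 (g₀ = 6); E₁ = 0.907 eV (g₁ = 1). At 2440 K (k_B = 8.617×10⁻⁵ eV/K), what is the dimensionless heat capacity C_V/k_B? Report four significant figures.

k_BT = 8.617×10⁻⁵ × 2440 K = 0.210255 eV.
Eᵢ/kT = 0, 4.31381.
Z = Σ gᵢe^(−Eᵢ/kT) = 6·e^(−0) + 1·e^(−4.31381) = 6.00000 + 0.0133825 = 6.01338.
⟨E⟩ = 0.00201849 eV, ⟨E²⟩ = 0.00183077 eV².
C_V/k_B = (⟨E²⟩ − ⟨E⟩²)/(kT)² = (0.00183077 − 0.00000407430)/0.0442072 = 0.04132.

0.04132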